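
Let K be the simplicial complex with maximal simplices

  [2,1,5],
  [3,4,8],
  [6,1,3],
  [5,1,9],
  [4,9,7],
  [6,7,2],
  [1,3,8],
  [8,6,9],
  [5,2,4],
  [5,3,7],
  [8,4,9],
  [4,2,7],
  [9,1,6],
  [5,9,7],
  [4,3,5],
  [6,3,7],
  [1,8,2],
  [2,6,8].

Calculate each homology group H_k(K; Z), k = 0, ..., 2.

H_0 ≅ Z,  H_1 ≅ Z ⊕ Z/2,  H_2 = 0.

Take the total order 1 < 2 < 3 < 4 < 5 < 6 < 7 < 8 < 9 on the vertex set. Then K (dimension 2) consists of the simplices:

  0-simplices (9): [1], [2], [3], [4], [5], [6], [7], [8], [9]
  1-simplices (27): (27 of them)
  2-simplices (18): [1,2,5], [1,2,8], [1,3,6], [1,3,8], [1,5,9], [1,6,9], [2,4,5], [2,4,7], [2,6,7], [2,6,8], [3,4,5], [3,4,8], [3,5,7], [3,6,7], [4,7,9], [4,8,9], [5,7,9], [6,8,9]

so the chain groups are C_0 ≅ Z^9, C_1 ≅ Z^27, C_2 ≅ Z^18.

The boundary map ∂_1: C_1 → C_0 maps an edge to its endpoints' difference, ∂[p,q] = q − p.
This gives a 9×27 integer matrix of rank 8; reducing to Smith normal form yields diagonal entries (1,1,1,1,1,1,1,1).

∂_2: C_2 → C_1 sends each 2-simplex [p,q,r] to [q,r] − [p,r] + [p,q]. For instance
  ∂[2,6,7] = [6,7] − [2,7] + [2,6],
  ∂[1,5,9] = [5,9] − [1,9] + [1,5].
The resulting 27×18 matrix has rank 18, and its Smith normal form has invariant factors (1,1,1,1,1,1,1,1,1,1,1,1,1,1,1,1,1,2).

Now H_k = ker ∂_k / im ∂_{k+1}, so:

  H_0: rank C_0 − rank ∂_1 = 9 − 8 = 1, and the invariant factors of ∂_1 are all 1, so H_0 = Z.
  H_1: rank ker ∂_1 − rank ∂_2 = (27 − 8) − 18 = 1, and ∂_2 has invariant factor 2 > 1, so H_1 = Z ⊕ Z/2.
  H_2: rank ker ∂_2 − rank ∂_3 = (18 − 18) − 0 = 0, and there is no ∂_3, so H_2 = 0.

As a check, the Euler characteristic is 9 − 27 + 18 = 0, which agrees with 1 − 1 + 0 = 0.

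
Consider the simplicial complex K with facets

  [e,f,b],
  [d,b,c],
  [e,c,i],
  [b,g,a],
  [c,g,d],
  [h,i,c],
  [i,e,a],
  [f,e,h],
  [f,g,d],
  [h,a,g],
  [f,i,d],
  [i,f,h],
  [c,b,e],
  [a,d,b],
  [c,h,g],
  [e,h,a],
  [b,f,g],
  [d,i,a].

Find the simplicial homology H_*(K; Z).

We work with the vertex ordering a < b < c < d < e < f < g < h < i. The simplices of K, each written with vertices in increasing order, are:

  0-simplices (9): a, b, c, d, e, f, g, h, i
  1-simplices (27): ab, ad, ae, ag, ah, ai, bc, bd, be, bf, bg, cd, ce, cg, ch, ci, df, dg, di, ef, eh, ei, fg, fh, fi, gh, hi
  2-simplices (18): abd, abg, adi, aeh, aei, agh, bcd, bce, bef, bfg, cdg, cei, cgh, chi, dfg, dfi, efh, fhi

Hence C_0 ≅ Z^9, C_1 ≅ Z^27, C_2 ≅ Z^18.

The boundary map ∂_1: C_1 → C_0 is given by ∂[p,q] = [q] − [p]. For instance
  ∂fi = i − f.
The 9×27 boundary matrix has rank 8 and Smith normal form diag(1,1,1,1,1,1,1,1).

The boundary map ∂_2: C_2 → C_1 sends each 2-simplex [p,q,r] to [q,r] − [p,r] + [p,q]. For instance
  ∂efh = fh − eh + ef,
  ∂chi = hi − ci + ch.
The resulting 27×18 matrix has rank 18, and its Smith normal form has invariant factors (1,1,1,1,1,1,1,1,1,1,1,1,1,1,1,1,1,2).

Computing H_k = (kernel of ∂_k) / (image of ∂_{k+1}):

  H_0: rank C_0 − rank ∂_1 = 9 − 8 = 1, and the invariant factors of ∂_1 are all 1, so H_0 ≅ Z.
  H_1: rank ker ∂_1 − rank ∂_2 = (27 − 8) − 18 = 1, and ∂_2 has invariant factor 2 > 1, so H_1 ≅ Z ⊕ Z/2.
  H_2: rank ker ∂_2 − rank ∂_3 = (18 − 18) − 0 = 0, and there is no ∂_3, so H_2 ≅ 0.

As a check, the Euler characteristic is 9 − 27 + 18 = 0, which agrees with 1 − 1 + 0 = 0.
(K is a triangulation of the Klein bottle.)

H_0 = Z,  H_1 = Z ⊕ Z/2,  H_2 = 0.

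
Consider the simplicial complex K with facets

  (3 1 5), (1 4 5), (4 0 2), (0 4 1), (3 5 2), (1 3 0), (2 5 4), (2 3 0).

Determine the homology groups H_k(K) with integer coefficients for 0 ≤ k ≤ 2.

H_0 = Z,  H_1 = 0,  H_2 = Z.

Fix the vertex order 0 < 1 < 2 < 3 < 4 < 5 and write every simplex with vertices in increasing order. Then dim K = 2 and the simplices of K are:

  0-simplices (6): [0], [1], [2], [3], [4], [5]
  1-simplices (12): [0,1], [0,2], [0,3], [0,4], [1,3], [1,4], [1,5], [2,3], [2,4], [2,5], [3,5], [4,5]
  2-simplices (8): [0,1,3], [0,1,4], [0,2,3], [0,2,4], [1,3,5], [1,4,5], [2,3,5], [2,4,5]

Hence C_0 ≅ Z^6, C_1 ≅ Z^12, C_2 ≅ Z^8.

∂_1: C_1 → C_0 is given by ∂[p,q] = [q] − [p]. For instance
  ∂[2,5] = [5] − [2].
This gives a 6×12 integer matrix of rank 5; reducing to Smith normal form yields diagonal entries (1,1,1,1,1).

The boundary map ∂_2: C_2 → C_1 maps a triangle to the signed sum of its edges. For instance
  ∂[1,3,5] = [3,5] − [1,5] + [1,3],
  ∂[0,1,4] = [1,4] − [0,4] + [0,1].
The resulting 12×8 matrix has rank 7, and its Smith normal form has invariant factors (1,1,1,1,1,1,1).

Reading off H_k = ker ∂_k / im ∂_{k+1}:

  H_0: rank C_0 − rank ∂_1 = 6 − 5 = 1, and the invariant factors of ∂_1 are all 1, so H_0 ≅ Z.
  H_1: rank ker ∂_1 − rank ∂_2 = (12 − 5) − 7 = 0, and the invariant factors of ∂_2 are all 1, so H_1 ≅ 0.
  H_2: rank ker ∂_2 − rank ∂_3 = (8 − 7) − 0 = 1, and there is no ∂_3, so H_2 ≅ Z.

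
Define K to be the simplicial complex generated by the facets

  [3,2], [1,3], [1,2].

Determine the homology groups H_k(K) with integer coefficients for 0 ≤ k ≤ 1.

H_0 = Z,  H_1 = Z.

We work with the vertex ordering 1 < 2 < 3. The simplices of K, each written with vertices in increasing order, are:

  0-simplices (3): [1], [2], [3]
  1-simplices (3): [1,2], [1,3], [2,3]

giving chain groups C_0 ≅ Z^3, C_1 ≅ Z^3.

The boundary map ∂_1: C_1 → C_0 is given by ∂[p,q] = [q] − [p]. For instance
  ∂[1,2] = [2] − [1].
This gives a 3×3 integer matrix of rank 2; reducing to Smith normal form yields diagonal entries (1,1).

Now H_k = ker ∂_k / im ∂_{k+1}, so:

  H_0: rank C_0 − rank ∂_1 = 3 − 2 = 1, and the invariant factors of ∂_1 are all 1, so H_0 ≅ Z.
  H_1: rank ker ∂_1 − rank ∂_2 = (3 − 2) − 0 = 1, and there is no ∂_2, so H_1 ≅ Z.

(K is a triangulation of the circle S^1.)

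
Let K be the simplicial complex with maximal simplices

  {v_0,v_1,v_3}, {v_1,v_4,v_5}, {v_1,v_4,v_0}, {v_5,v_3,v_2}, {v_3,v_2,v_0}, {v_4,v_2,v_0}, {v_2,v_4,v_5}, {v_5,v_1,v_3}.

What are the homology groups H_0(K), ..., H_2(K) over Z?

Fix the vertex order v_0 < v_1 < v_2 < v_3 < v_4 < v_5 and write every simplex with vertices in increasing order. Then dim K = 2 and the simplices of K are:

  0-simplices (6): [v_0], [v_1], [v_2], [v_3], [v_4], [v_5]
  1-simplices (12): [v_0,v_1], [v_0,v_2], [v_0,v_3], [v_0,v_4], [v_1,v_3], [v_1,v_4], [v_1,v_5], [v_2,v_3], [v_2,v_4], [v_2,v_5], [v_3,v_5], [v_4,v_5]
  2-simplices (8): [v_0,v_1,v_3], [v_0,v_1,v_4], [v_0,v_2,v_3], [v_0,v_2,v_4], [v_1,v_3,v_5], [v_1,v_4,v_5], [v_2,v_3,v_5], [v_2,v_4,v_5]

Hence C_0 ≅ Z^6, C_1 ≅ Z^12, C_2 ≅ Z^8.

∂_1: C_1 → C_0 sends each edge [p,q] (with p < q) to q − p. For instance
  ∂[v_2,v_4] = [v_4] − [v_2].
This gives a 6×12 integer matrix of rank 5; reducing to Smith normal form yields diagonal entries (1,1,1,1,1).

∂_2: C_2 → C_1 sends each 2-simplex [p,q,r] to [q,r] − [p,r] + [p,q]. For instance
  ∂[v_1,v_3,v_5] = [v_3,v_5] − [v_1,v_5] + [v_1,v_3],
  ∂[v_0,v_1,v_3] = [v_1,v_3] − [v_0,v_3] + [v_0,v_1].
The resulting 12×8 matrix has rank 7, and its Smith normal form has invariant factors (1,1,1,1,1,1,1).

Now H_k = ker ∂_k / im ∂_{k+1}, so:

  H_0: rank C_0 − rank ∂_1 = 6 − 5 = 1, and the invariant factors of ∂_1 are all 1, so H_0 ≅ Z.
  H_1: rank ker ∂_1 − rank ∂_2 = (12 − 5) − 7 = 0, and the invariant factors of ∂_2 are all 1, so H_1 ≅ 0.
  H_2: rank ker ∂_2 − rank ∂_3 = (8 − 7) − 0 = 1, and there is no ∂_3, so H_2 ≅ Z.

As a check, the Euler characteristic is 6 − 12 + 8 = 2, which agrees with 1 − 0 + 1 = 2.

H_0 = Z,  H_1 = 0,  H_2 = Z.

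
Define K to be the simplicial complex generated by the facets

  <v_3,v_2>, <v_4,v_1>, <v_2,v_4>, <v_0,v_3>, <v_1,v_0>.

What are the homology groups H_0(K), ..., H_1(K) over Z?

Fix the vertex order v_0 < v_1 < v_2 < v_3 < v_4 and write every simplex with vertices in increasing order. Then dim K = 1 and the simplices of K are:

  0-simplices (5): [v_0], [v_1], [v_2], [v_3], [v_4]
  1-simplices (5): [v_0,v_1], [v_0,v_3], [v_1,v_4], [v_2,v_3], [v_2,v_4]

so the chain groups are C_0 ≅ Z^5, C_1 ≅ Z^5.

Boundary ∂_1: C_1 → C_0 maps an edge to its endpoints' difference, ∂[p,q] = q − p. For instance
  ∂[v_2,v_4] = [v_4] − [v_2].
This gives a 5×5 integer matrix of rank 4; reducing to Smith normal form yields diagonal entries (1,1,1,1).

Computing H_k = (kernel of ∂_k) / (image of ∂_{k+1}):

  H_0: rank C_0 − rank ∂_1 = 5 − 4 = 1, and the invariant factors of ∂_1 are all 1, so H_0 ≅ Z.
  H_1: rank ker ∂_1 − rank ∂_2 = (5 − 4) − 0 = 1, and there is no ∂_2, so H_1 ≅ Z.

H_0 ≅ Z,  H_1 ≅ Z.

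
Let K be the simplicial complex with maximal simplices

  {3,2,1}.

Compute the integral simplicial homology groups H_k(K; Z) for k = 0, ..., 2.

Order the vertices as 1 < 2 < 3. Listing each simplex with vertices in this order, K has dimension 2 with simplices:

  0-simplices (3): [1], [2], [3]
  1-simplices (3): [1,2], [1,3], [2,3]
  2-simplices (1): [1,2,3]

giving chain groups C_0 ≅ Z^3, C_1 ≅ Z^3, C_2 ≅ Z^1.

Boundary ∂_1: C_1 → C_0 sends each edge [p,q] (with p < q) to q − p.
This gives a 3×3 integer matrix of rank 2; reducing to Smith normal form yields diagonal entries (1,1).

∂_2: C_2 → C_1 maps a triangle to the signed sum of its edges. For instance
  ∂[1,2,3] = [2,3] − [1,3] + [1,2].
As a 3×1 matrix over Z this has rank 1, with invariant factors (1).

From H_k ≅ ker(∂_k) / im(∂_{k+1}) we obtain:

  H_0: rank C_0 − rank ∂_1 = 3 − 2 = 1, and the invariant factors of ∂_1 are all 1, so H_0 = Z.
  H_1: rank ker ∂_1 − rank ∂_2 = (3 − 2) − 1 = 0, and the invariant factors of ∂_2 are all 1, so H_1 = 0.
  H_2: rank ker ∂_2 − rank ∂_3 = (1 − 1) − 0 = 0, and there is no ∂_3, so H_2 = 0.

H_0 ≅ Z,  H_1 = 0,  H_2 = 0.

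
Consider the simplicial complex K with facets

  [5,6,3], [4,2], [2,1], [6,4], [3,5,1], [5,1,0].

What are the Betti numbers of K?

K has 7 vertices, 10 edges, 3 triangles.
rank ∂_0 = 0, rank ∂_1 = 6 ⇒ b_0 = 7 − 0 − 6 = 1; all invariant factors of ∂_1 are 1 so no torsion. So H_0 = Z.
rank ∂_1 = 6, rank ∂_2 = 3 ⇒ b_1 = 10 − 6 − 3 = 1; all invariant factors of ∂_2 are 1 so no torsion. So H_1 = Z.
rank ∂_2 = 3, rank ∂_3 = 0 ⇒ b_2 = 3 − 3 − 0 = 0. So H_2 = 0.

b_0 = 1, b_1 = 1, b_2 = 0.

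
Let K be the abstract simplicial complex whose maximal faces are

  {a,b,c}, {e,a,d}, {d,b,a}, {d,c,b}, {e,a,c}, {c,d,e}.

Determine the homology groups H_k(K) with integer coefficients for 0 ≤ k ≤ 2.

Order the vertices as a < b < c < d < e. Listing each simplex with vertices in this order, K has dimension 2 with simplices:

  0-simplices (5): a, b, c, d, e
  1-simplices (9): ab, ac, ad, ae, bc, bd, cd, ce, de
  2-simplices (6): abc, abd, ace, ade, bcd, cde

Hence C_0 ≅ Z^5, C_1 ≅ Z^9, C_2 ≅ Z^6.

Boundary ∂_1: C_1 → C_0 maps an edge to its endpoints' difference, ∂[p,q] = q − p.
This gives a 5×9 integer matrix of rank 4; reducing to Smith normal form yields diagonal entries (1,1,1,1).

∂_2: C_2 → C_1 sends each 2-simplex [p,q,r] to [q,r] − [p,r] + [p,q]. For instance
  ∂abc = bc − ac + ab,
  ∂cde = de − ce + cd.
The 9×6 boundary matrix has rank 5 and Smith normal form diag(1,1,1,1,1).

From H_k ≅ ker(∂_k) / im(∂_{k+1}) we obtain:

  H_0: rank C_0 − rank ∂_1 = 5 − 4 = 1, and the invariant factors of ∂_1 are all 1, so H_0 = Z.
  H_1: rank ker ∂_1 − rank ∂_2 = (9 − 4) − 5 = 0, and the invariant factors of ∂_2 are all 1, so H_1 = 0.
  H_2: rank ker ∂_2 − rank ∂_3 = (6 − 5) − 0 = 1, and there is no ∂_3, so H_2 = Z.

(K is a triangulation of the 2-sphere S^2.)

H_0 ≅ Z,  H_1 = 0,  H_2 ≅ Z.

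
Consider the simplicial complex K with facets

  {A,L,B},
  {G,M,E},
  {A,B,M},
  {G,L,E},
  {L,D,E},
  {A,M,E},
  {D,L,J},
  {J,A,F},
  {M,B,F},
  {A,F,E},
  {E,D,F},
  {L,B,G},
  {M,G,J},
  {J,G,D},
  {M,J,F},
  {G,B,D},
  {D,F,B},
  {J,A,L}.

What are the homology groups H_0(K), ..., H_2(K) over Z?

We work with the vertex ordering A < B < D < E < F < G < J < L < M. The simplices of K, each written with vertices in increasing order, are:

  0-simplices (9): A, B, D, E, F, G, J, L, M
  1-simplices (27): AB, AE, AF, AJ, AL, AM, BD, BF, BG, BL, BM, DE, DF, DG, DJ, DL, EF, EG, EL, EM, FJ, FM, GJ, GL, GM, JL, JM
  2-simplices (18): ABL, ABM, AEF, AEM, AFJ, AJL, BDF, BDG, BFM, BGL, DEF, DEL, DGJ, DJL, EGL, EGM, FJM, GJM

so the chain groups are C_0 ≅ Z^9, C_1 ≅ Z^27, C_2 ≅ Z^18.

∂_1: C_1 → C_0 maps an edge to its endpoints' difference, ∂[p,q] = q − p.
This gives a 9×27 integer matrix of rank 8; reducing to Smith normal form yields diagonal entries (1,1,1,1,1,1,1,1).

Boundary ∂_2: C_2 → C_1 sends each 2-simplex [p,q,r] to [q,r] − [p,r] + [p,q]. For instance
  ∂DGJ = GJ − DJ + DG,
  ∂EGL = GL − EL + EG.
The resulting 27×18 matrix has rank 18, and its Smith normal form has invariant factors (1,1,1,1,1,1,1,1,1,1,1,1,1,1,1,1,1,2).

From H_k ≅ ker(∂_k) / im(∂_{k+1}) we obtain:

  H_0: rank C_0 − rank ∂_1 = 9 − 8 = 1, and the invariant factors of ∂_1 are all 1, so H_0 = Z.
  H_1: rank ker ∂_1 − rank ∂_2 = (27 − 8) − 18 = 1, and ∂_2 has invariant factor 2 > 1, so H_1 = Z ⊕ Z_2.
  H_2: rank ker ∂_2 − rank ∂_3 = (18 − 18) − 0 = 0, and there is no ∂_3, so H_2 = 0.

As a check, the Euler characteristic is 9 − 27 + 18 = 0, which agrees with 1 − 1 + 0 = 0.
(K is a triangulation of the Klein bottle.)

H_0 ≅ Z,  H_1 ≅ Z ⊕ Z_2,  H_2 = 0.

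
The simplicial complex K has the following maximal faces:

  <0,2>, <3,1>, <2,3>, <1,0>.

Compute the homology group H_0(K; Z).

H_0 ≅ Z.

Fix the vertex order 0 < 1 < 2 < 3 and write every simplex with vertices in increasing order. Then dim K = 1 and the simplices of K are:

  0-simplices (4): [0], [1], [2], [3]
  1-simplices (4): [0,1], [0,2], [1,3], [2,3]

so the chain groups are C_0 ≅ Z^4, C_1 ≅ Z^4.

∂_1: C_1 → C_0 sends each edge [p,q] (with p < q) to q − p. For instance
  ∂[1,3] = [3] − [1].
The resulting 4×4 matrix has rank 3, and its Smith normal form has invariant factors (1,1,1).

Now H_k = ker ∂_k / im ∂_{k+1}, so:

  H_0: rank C_0 − rank ∂_1 = 4 − 3 = 1, and the invariant factors of ∂_1 are all 1, so H_0 ≅ Z.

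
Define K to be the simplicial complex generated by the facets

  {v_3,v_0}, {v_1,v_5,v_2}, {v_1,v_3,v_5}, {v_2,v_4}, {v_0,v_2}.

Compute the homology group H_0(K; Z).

Fix the vertex order v_0 < v_1 < v_2 < v_3 < v_4 < v_5 and write every simplex with vertices in increasing order. Then dim K = 2 and the simplices of K are:

  0-simplices (6): [v_0], [v_1], [v_2], [v_3], [v_4], [v_5]
  1-simplices (8): [v_0,v_2], [v_0,v_3], [v_1,v_2], [v_1,v_3], [v_1,v_5], [v_2,v_4], [v_2,v_5], [v_3,v_5]
  2-simplices (2): [v_1,v_2,v_5], [v_1,v_3,v_5]

so the chain groups are C_0 ≅ Z^6, C_1 ≅ Z^8, C_2 ≅ Z^2.

Boundary ∂_1: C_1 → C_0 maps an edge to its endpoints' difference, ∂[p,q] = q − p. For instance
  ∂[v_0,v_3] = [v_3] − [v_0].
This gives a 6×8 integer matrix of rank 5; reducing to Smith normal form yields diagonal entries (1,1,1,1,1).

Boundary ∂_2: C_2 → C_1 maps a triangle to the signed sum of its edges. For instance
  ∂[v_1,v_2,v_5] = [v_2,v_5] − [v_1,v_5] + [v_1,v_2],
  ∂[v_1,v_3,v_5] = [v_3,v_5] − [v_1,v_5] + [v_1,v_3].
As a 8×2 matrix over Z this has rank 2, with invariant factors (1,1).

From H_k ≅ ker(∂_k) / im(∂_{k+1}) we obtain:

  H_0: rank C_0 − rank ∂_1 = 6 − 5 = 1, and the invariant factors of ∂_1 are all 1, so H_0 = Z.

H_0 ≅ Z.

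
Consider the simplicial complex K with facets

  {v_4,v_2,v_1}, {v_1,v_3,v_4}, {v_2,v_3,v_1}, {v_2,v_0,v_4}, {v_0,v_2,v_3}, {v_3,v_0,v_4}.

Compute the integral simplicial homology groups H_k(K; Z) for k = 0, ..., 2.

Order the vertices as v_0 < v_1 < v_2 < v_3 < v_4. Listing each simplex with vertices in this order, K has dimension 2 with simplices:

  0-simplices (5): [v_0], [v_1], [v_2], [v_3], [v_4]
  1-simplices (9): [v_0,v_2], [v_0,v_3], [v_0,v_4], [v_1,v_2], [v_1,v_3], [v_1,v_4], [v_2,v_3], [v_2,v_4], [v_3,v_4]
  2-simplices (6): [v_0,v_2,v_3], [v_0,v_2,v_4], [v_0,v_3,v_4], [v_1,v_2,v_3], [v_1,v_2,v_4], [v_1,v_3,v_4]

so the chain groups are C_0 ≅ Z^5, C_1 ≅ Z^9, C_2 ≅ Z^6.

Boundary ∂_1: C_1 → C_0 maps an edge to its endpoints' difference, ∂[p,q] = q − p.
As a 5×9 matrix over Z this has rank 4, with invariant factors (1,1,1,1).

The boundary map ∂_2: C_2 → C_1 maps a triangle to the signed sum of its edges. For instance
  ∂[v_0,v_2,v_3] = [v_2,v_3] − [v_0,v_3] + [v_0,v_2],
  ∂[v_1,v_2,v_3] = [v_2,v_3] − [v_1,v_3] + [v_1,v_2].
As a 9×6 matrix over Z this has rank 5, with invariant factors (1,1,1,1,1).

Now H_k = ker ∂_k / im ∂_{k+1}, so:

  H_0: rank C_0 − rank ∂_1 = 5 − 4 = 1, and the invariant factors of ∂_1 are all 1, so H_0 ≅ Z.
  H_1: rank ker ∂_1 − rank ∂_2 = (9 − 4) − 5 = 0, and the invariant factors of ∂_2 are all 1, so H_1 ≅ 0.
  H_2: rank ker ∂_2 − rank ∂_3 = (6 − 5) − 0 = 1, and there is no ∂_3, so H_2 ≅ Z.

As a check, the Euler characteristic is 5 − 9 + 6 = 2, which agrees with 1 − 0 + 1 = 2.
(K is a triangulation of the 2-sphere S^2.)

H_0 = Z,  H_1 = 0,  H_2 = Z.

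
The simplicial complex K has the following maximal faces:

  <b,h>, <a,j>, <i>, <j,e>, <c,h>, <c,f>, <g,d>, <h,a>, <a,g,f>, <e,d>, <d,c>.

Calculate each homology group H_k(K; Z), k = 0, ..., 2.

H_0 = Z^2,  H_1 = Z^3,  H_2 = 0.

Fix the vertex order a < b < c < d < e < f < g < h < i < j and write every simplex with vertices in increasing order. Then dim K = 2 and the simplices of K are:

  0-simplices (10): a, b, c, d, e, f, g, h, i, j
  1-simplices (12): af, ag, ah, aj, bh, cd, cf, ch, de, dg, ej, fg
  2-simplices (1): afg

giving chain groups C_0 ≅ Z^10, C_1 ≅ Z^12, C_2 ≅ Z^1.

The boundary map ∂_1: C_1 → C_0 maps an edge to its endpoints' difference, ∂[p,q] = q − p.
The resulting 10×12 matrix has rank 8, and its Smith normal form has invariant factors (1,1,1,1,1,1,1,1).

The boundary map ∂_2: C_2 → C_1 maps a triangle to the signed sum of its edges. For instance
  ∂afg = fg − ag + af.
The resulting 12×1 matrix has rank 1, and its Smith normal form has invariant factors (1).

Computing H_k = (kernel of ∂_k) / (image of ∂_{k+1}):

  H_0: rank C_0 − rank ∂_1 = 10 − 8 = 2, and the invariant factors of ∂_1 are all 1, so H_0 = Z^2.
  H_1: rank ker ∂_1 − rank ∂_2 = (12 − 8) − 1 = 3, and the invariant factors of ∂_2 are all 1, so H_1 = Z^3.
  H_2: rank ker ∂_2 − rank ∂_3 = (1 − 1) − 0 = 0, and there is no ∂_3, so H_2 = 0.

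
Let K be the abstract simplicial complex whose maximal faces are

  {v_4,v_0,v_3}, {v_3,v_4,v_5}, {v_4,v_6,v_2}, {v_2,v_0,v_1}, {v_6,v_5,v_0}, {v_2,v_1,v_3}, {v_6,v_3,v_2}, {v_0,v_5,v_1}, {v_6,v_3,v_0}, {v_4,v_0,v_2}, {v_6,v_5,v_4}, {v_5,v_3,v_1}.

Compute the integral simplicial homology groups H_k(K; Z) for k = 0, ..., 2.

Take the total order v_0 < v_1 < v_2 < v_3 < v_4 < v_5 < v_6 on the vertex set. Then K (dimension 2) consists of the simplices:

  0-simplices (7): [v_0], [v_1], [v_2], [v_3], [v_4], [v_5], [v_6]
  1-simplices (18): (18 of them)
  2-simplices (12): (12 of them)

giving chain groups C_0 ≅ Z^7, C_1 ≅ Z^18, C_2 ≅ Z^12.

Boundary ∂_1: C_1 → C_0 is given by ∂[p,q] = [q] − [p].
This gives a 7×18 integer matrix of rank 6; reducing to Smith normal form yields diagonal entries (1,1,1,1,1,1).

∂_2: C_2 → C_1 acts by ∂[p,q,r] = [q,r] − [p,r] + [p,q]. For instance
  ∂[v_0,v_3,v_4] = [v_3,v_4] − [v_0,v_4] + [v_0,v_3],
  ∂[v_1,v_2,v_3] = [v_2,v_3] − [v_1,v_3] + [v_1,v_2].
The 18×12 boundary matrix has rank 12 and Smith normal form diag(1,1,1,1,1,1,1,1,1,1,1,2).

From H_k ≅ ker(∂_k) / im(∂_{k+1}) we obtain:

  H_0: rank C_0 − rank ∂_1 = 7 − 6 = 1, and the invariant factors of ∂_1 are all 1, so H_0 ≅ Z.
  H_1: rank ker ∂_1 − rank ∂_2 = (18 − 6) − 12 = 0, and ∂_2 has invariant factor 2 > 1, so H_1 ≅ Z_2.
  H_2: rank ker ∂_2 − rank ∂_3 = (12 − 12) − 0 = 0, and there is no ∂_3, so H_2 ≅ 0.

H_0 ≅ Z,  H_1 ≅ Z_2,  H_2 = 0.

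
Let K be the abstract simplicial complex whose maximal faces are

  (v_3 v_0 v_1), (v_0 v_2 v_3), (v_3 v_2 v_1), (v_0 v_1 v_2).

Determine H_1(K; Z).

Fix the vertex order v_0 < v_1 < v_2 < v_3 and write every simplex with vertices in increasing order. Then dim K = 2 and the simplices of K are:

  0-simplices (4): [v_0], [v_1], [v_2], [v_3]
  1-simplices (6): [v_0,v_1], [v_0,v_2], [v_0,v_3], [v_1,v_2], [v_1,v_3], [v_2,v_3]
  2-simplices (4): [v_0,v_1,v_2], [v_0,v_1,v_3], [v_0,v_2,v_3], [v_1,v_2,v_3]

Hence C_0 ≅ Z^4, C_1 ≅ Z^6, C_2 ≅ Z^4.

The boundary map ∂_1: C_1 → C_0 is given by ∂[p,q] = [q] − [p]. For instance
  ∂[v_0,v_1] = [v_1] − [v_0].
As a 4×6 matrix over Z this has rank 3, with invariant factors (1,1,1).

The boundary map ∂_2: C_2 → C_1 maps a triangle to the signed sum of its edges. For instance
  ∂[v_0,v_2,v_3] = [v_2,v_3] − [v_0,v_3] + [v_0,v_2],
  ∂[v_0,v_1,v_3] = [v_1,v_3] − [v_0,v_3] + [v_0,v_1].
This gives a 6×4 integer matrix of rank 3; reducing to Smith normal form yields diagonal entries (1,1,1).

From H_k ≅ ker(∂_k) / im(∂_{k+1}) we obtain:

  H_1: rank ker ∂_1 − rank ∂_2 = (6 − 3) − 3 = 0, and the invariant factors of ∂_2 are all 1, so H_1 = 0.

H_1 = 0.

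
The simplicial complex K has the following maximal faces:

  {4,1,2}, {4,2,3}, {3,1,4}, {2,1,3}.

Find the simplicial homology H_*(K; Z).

Order the vertices as 1 < 2 < 3 < 4. Listing each simplex with vertices in this order, K has dimension 2 with simplices:

  0-simplices (4): [1], [2], [3], [4]
  1-simplices (6): [1,2], [1,3], [1,4], [2,3], [2,4], [3,4]
  2-simplices (4): [1,2,3], [1,2,4], [1,3,4], [2,3,4]

so the chain groups are C_0 ≅ Z^4, C_1 ≅ Z^6, C_2 ≅ Z^4.

Boundary ∂_1: C_1 → C_0 sends each edge [p,q] (with p < q) to q − p. For instance
  ∂[2,3] = [3] − [2].
The 4×6 boundary matrix has rank 3 and Smith normal form diag(1,1,1).

The boundary map ∂_2: C_2 → C_1 acts by ∂[p,q,r] = [q,r] − [p,r] + [p,q]. For instance
  ∂[1,2,4] = [2,4] − [1,4] + [1,2],
  ∂[1,2,3] = [2,3] − [1,3] + [1,2].
The resulting 6×4 matrix has rank 3, and its Smith normal form has invariant factors (1,1,1).

Reading off H_k = ker ∂_k / im ∂_{k+1}:

  H_0: rank C_0 − rank ∂_1 = 4 − 3 = 1, and the invariant factors of ∂_1 are all 1, so H_0 = Z.
  H_1: rank ker ∂_1 − rank ∂_2 = (6 − 3) − 3 = 0, and the invariant factors of ∂_2 are all 1, so H_1 = 0.
  H_2: rank ker ∂_2 − rank ∂_3 = (4 − 3) − 0 = 1, and there is no ∂_3, so H_2 = Z.

H_0 = Z,  H_1 = 0,  H_2 = Z.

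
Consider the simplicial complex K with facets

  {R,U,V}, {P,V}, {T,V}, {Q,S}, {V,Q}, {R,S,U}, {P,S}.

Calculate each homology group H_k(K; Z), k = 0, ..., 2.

Order the vertices as P < Q < R < S < T < U < V. Listing each simplex with vertices in this order, K has dimension 2 with simplices:

  0-simplices (7): P, Q, R, S, T, U, V
  1-simplices (10): PS, PV, QS, QV, RS, RU, RV, SU, TV, UV
  2-simplices (2): RSU, RUV

giving chain groups C_0 ≅ Z^7, C_1 ≅ Z^10, C_2 ≅ Z^2.

∂_1: C_1 → C_0 maps an edge to its endpoints' difference, ∂[p,q] = q − p. For instance
  ∂PS = S − P.
As a 7×10 matrix over Z this has rank 6, with invariant factors (1,1,1,1,1,1).

∂_2: C_2 → C_1 sends each 2-simplex [p,q,r] to [q,r] − [p,r] + [p,q]. For instance
  ∂RSU = SU − RU + RS,
  ∂RUV = UV − RV + RU.
The 10×2 boundary matrix has rank 2 and Smith normal form diag(1,1).

From H_k ≅ ker(∂_k) / im(∂_{k+1}) we obtain:

  H_0: rank C_0 − rank ∂_1 = 7 − 6 = 1, and the invariant factors of ∂_1 are all 1, so H_0 ≅ Z.
  H_1: rank ker ∂_1 − rank ∂_2 = (10 − 6) − 2 = 2, and the invariant factors of ∂_2 are all 1, so H_1 ≅ Z^2.
  H_2: rank ker ∂_2 − rank ∂_3 = (2 − 2) − 0 = 0, and there is no ∂_3, so H_2 ≅ 0.

H_0 ≅ Z,  H_1 ≅ Z^2,  H_2 = 0.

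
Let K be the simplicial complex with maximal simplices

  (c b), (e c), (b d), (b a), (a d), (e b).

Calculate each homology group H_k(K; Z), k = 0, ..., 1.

Take the total order a < b < c < d < e on the vertex set. Then K (dimension 1) consists of the simplices:

  0-simplices (5): a, b, c, d, e
  1-simplices (6): ab, ad, bc, bd, be, ce

so the chain groups are C_0 ≅ Z^5, C_1 ≅ Z^6.

∂_1: C_1 → C_0 maps an edge to its endpoints' difference, ∂[p,q] = q − p.
This gives a 5×6 integer matrix of rank 4; reducing to Smith normal form yields diagonal entries (1,1,1,1).

From H_k ≅ ker(∂_k) / im(∂_{k+1}) we obtain:

  H_0: rank C_0 − rank ∂_1 = 5 − 4 = 1, and the invariant factors of ∂_1 are all 1, so H_0 = Z.
  H_1: rank ker ∂_1 − rank ∂_2 = (6 − 4) − 0 = 2, and there is no ∂_2, so H_1 = Z^2.

As a check, the Euler characteristic is 5 − 6 = -1, which agrees with 1 − 2 = -1.

H_0 ≅ Z,  H_1 ≅ Z^2.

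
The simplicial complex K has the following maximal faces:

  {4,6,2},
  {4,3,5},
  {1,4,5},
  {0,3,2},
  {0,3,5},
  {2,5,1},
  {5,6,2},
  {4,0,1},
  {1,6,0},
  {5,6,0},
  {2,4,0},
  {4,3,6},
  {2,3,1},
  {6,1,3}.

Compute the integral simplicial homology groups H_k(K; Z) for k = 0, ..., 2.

H_0 ≅ Z,  H_1 ≅ Z^2,  H_2 ≅ Z.

Order the vertices as 0 < 1 < 2 < 3 < 4 < 5 < 6. Listing each simplex with vertices in this order, K has dimension 2 with simplices:

  0-simplices (7): [0], [1], [2], [3], [4], [5], [6]
  1-simplices (21): [0,1], [0,2], [0,3], [0,4], [0,5], [0,6], [1,2], [1,3], [1,4], [1,5], [1,6], [2,3], [2,4], [2,5], [2,6], [3,4], [3,5], [3,6], [4,5], [4,6], [5,6]
  2-simplices (14): [0,1,4], [0,1,6], [0,2,3], [0,2,4], [0,3,5], [0,5,6], [1,2,3], [1,2,5], [1,3,6], [1,4,5], [2,4,6], [2,5,6], [3,4,5], [3,4,6]

so the chain groups are C_0 ≅ Z^7, C_1 ≅ Z^21, C_2 ≅ Z^14.

Boundary ∂_1: C_1 → C_0 sends each edge [p,q] (with p < q) to q − p. For instance
  ∂[3,4] = [4] − [3].
This gives a 7×21 integer matrix of rank 6; reducing to Smith normal form yields diagonal entries (1,1,1,1,1,1).

∂_2: C_2 → C_1 acts by ∂[p,q,r] = [q,r] − [p,r] + [p,q]. For instance
  ∂[0,1,4] = [1,4] − [0,4] + [0,1],
  ∂[0,5,6] = [5,6] − [0,6] + [0,5].
This gives a 21×14 integer matrix of rank 13; reducing to Smith normal form yields diagonal entries (1,1,1,1,1,1,1,1,1,1,1,1,1).

From H_k ≅ ker(∂_k) / im(∂_{k+1}) we obtain:

  H_0: rank C_0 − rank ∂_1 = 7 − 6 = 1, and the invariant factors of ∂_1 are all 1, so H_0 = Z.
  H_1: rank ker ∂_1 − rank ∂_2 = (21 − 6) − 13 = 2, and the invariant factors of ∂_2 are all 1, so H_1 = Z^2.
  H_2: rank ker ∂_2 − rank ∂_3 = (14 − 13) − 0 = 1, and there is no ∂_3, so H_2 = Z.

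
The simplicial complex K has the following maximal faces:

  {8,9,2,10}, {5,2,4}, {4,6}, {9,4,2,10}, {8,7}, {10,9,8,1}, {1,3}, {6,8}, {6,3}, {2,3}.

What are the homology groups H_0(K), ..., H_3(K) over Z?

Order the vertices as 1 < 2 < 3 < 4 < 5 < 6 < 7 < 8 < 9 < 10. Listing each simplex with vertices in this order, K has dimension 3 with simplices:

  0-simplices (10): [1], [2], [3], [4], [5], [6], [7], [8], [9], [10]
  1-simplices (20): [1,3], [1,8], [1,9], [1,10], [2,3], [2,4], [2,5], [2,8], [2,9], [2,10], [3,6], [4,5], [4,6], [4,9], [4,10], [6,8], [7,8], [8,9], [8,10], [9,10]
  2-simplices (11): [1,8,9], [1,8,10], [1,9,10], [2,4,5], [2,4,9], [2,4,10], [2,8,9], [2,8,10], [2,9,10], [4,9,10], [8,9,10]
  3-simplices (3): [1,8,9,10], [2,4,9,10], [2,8,9,10]

giving chain groups C_0 ≅ Z^10, C_1 ≅ Z^20, C_2 ≅ Z^11, C_3 ≅ Z^3.

Boundary ∂_1: C_1 → C_0 is given by ∂[p,q] = [q] − [p]. For instance
  ∂[4,5] = [5] − [4].
This gives a 10×20 integer matrix of rank 9; reducing to Smith normal form yields diagonal entries (1,1,1,1,1,1,1,1,1).

The boundary map ∂_2: C_2 → C_1 sends each 2-simplex [p,q,r] to [q,r] − [p,r] + [p,q]. For instance
  ∂[2,8,9] = [8,9] − [2,9] + [2,8],
  ∂[1,9,10] = [9,10] − [1,10] + [1,9].
The resulting 20×11 matrix has rank 8, and its Smith normal form has invariant factors (1,1,1,1,1,1,1,1).

∂_3: C_3 → C_2 sends each 3-simplex σ to the alternating sum Σ_i (−1)^i (σ with its i-th vertex removed). For instance
  ∂[2,8,9,10] = [8,9,10] − [2,9,10] + [2,8,10] − [2,8,9],
  ∂[2,4,9,10] = [4,9,10] − [2,9,10] + [2,4,10] − [2,4,9].
This gives a 11×3 integer matrix of rank 3; reducing to Smith normal form yields diagonal entries (1,1,1).

Reading off H_k = ker ∂_k / im ∂_{k+1}:

  H_0: rank C_0 − rank ∂_1 = 10 − 9 = 1, and the invariant factors of ∂_1 are all 1, so H_0 ≅ Z.
  H_1: rank ker ∂_1 − rank ∂_2 = (20 − 9) − 8 = 3, and the invariant factors of ∂_2 are all 1, so H_1 ≅ Z^3.
  H_2: rank ker ∂_2 − rank ∂_3 = (11 − 8) − 3 = 0, and the invariant factors of ∂_3 are all 1, so H_2 ≅ 0.
  H_3: rank ker ∂_3 − rank ∂_4 = (3 − 3) − 0 = 0, and there is no ∂_4, so H_3 ≅ 0.

H_0 ≅ Z,  H_1 ≅ Z^3,  H_2 = 0,  H_3 = 0.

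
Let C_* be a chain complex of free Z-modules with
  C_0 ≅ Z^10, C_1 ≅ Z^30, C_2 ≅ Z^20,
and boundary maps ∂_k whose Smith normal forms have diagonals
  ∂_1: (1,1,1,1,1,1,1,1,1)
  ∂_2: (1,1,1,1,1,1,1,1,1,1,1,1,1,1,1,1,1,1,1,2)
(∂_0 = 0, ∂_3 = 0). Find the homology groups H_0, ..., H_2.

H_0 = Z,  H_1 = Z × Z/2,  H_2 = 0.

H_0: b_0 = 10 − 0 − 9 = 1; torsion from ∂_1 factors > 1: none. So H_0 = Z.
H_1: b_1 = 30 − 9 − 20 = 1; torsion from ∂_2 factors > 1: [2]. So H_1 = Z × Z/2.
H_2: b_2 = 20 − 20 − 0 = 0; torsion from ∂_3 factors > 1: none. So H_2 = 0.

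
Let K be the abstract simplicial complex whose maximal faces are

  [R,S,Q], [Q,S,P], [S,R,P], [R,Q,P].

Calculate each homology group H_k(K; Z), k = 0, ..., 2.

We work with the vertex ordering P < Q < R < S. The simplices of K, each written with vertices in increasing order, are:

  0-simplices (4): P, Q, R, S
  1-simplices (6): PQ, PR, PS, QR, QS, RS
  2-simplices (4): PQR, PQS, PRS, QRS

so the chain groups are C_0 ≅ Z^4, C_1 ≅ Z^6, C_2 ≅ Z^4.

∂_1: C_1 → C_0 maps an edge to its endpoints' difference, ∂[p,q] = q − p.
This gives a 4×6 integer matrix of rank 3; reducing to Smith normal form yields diagonal entries (1,1,1).

The boundary map ∂_2: C_2 → C_1 sends each 2-simplex [p,q,r] to [q,r] − [p,r] + [p,q]. For instance
  ∂PQS = QS − PS + PQ,
  ∂PQR = QR − PR + PQ.
The resulting 6×4 matrix has rank 3, and its Smith normal form has invariant factors (1,1,1).

Reading off H_k = ker ∂_k / im ∂_{k+1}:

  H_0: rank C_0 − rank ∂_1 = 4 − 3 = 1, and the invariant factors of ∂_1 are all 1, so H_0 ≅ Z.
  H_1: rank ker ∂_1 − rank ∂_2 = (6 − 3) − 3 = 0, and the invariant factors of ∂_2 are all 1, so H_1 ≅ 0.
  H_2: rank ker ∂_2 − rank ∂_3 = (4 − 3) − 0 = 1, and there is no ∂_3, so H_2 ≅ Z.

H_0 ≅ Z,  H_1 = 0,  H_2 ≅ Z.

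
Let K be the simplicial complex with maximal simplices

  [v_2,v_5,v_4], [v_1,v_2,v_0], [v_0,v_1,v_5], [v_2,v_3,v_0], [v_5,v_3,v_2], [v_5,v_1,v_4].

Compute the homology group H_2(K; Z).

H_2 ≅ 0.

Order the vertices as v_0 < v_1 < v_2 < v_3 < v_4 < v_5. Listing each simplex with vertices in this order, K has dimension 2 with simplices:

  0-simplices (6): [v_0], [v_1], [v_2], [v_3], [v_4], [v_5]
  1-simplices (12): [v_0,v_1], [v_0,v_2], [v_0,v_3], [v_0,v_5], [v_1,v_2], [v_1,v_4], [v_1,v_5], [v_2,v_3], [v_2,v_4], [v_2,v_5], [v_3,v_5], [v_4,v_5]
  2-simplices (6): [v_0,v_1,v_2], [v_0,v_1,v_5], [v_0,v_2,v_3], [v_1,v_4,v_5], [v_2,v_3,v_5], [v_2,v_4,v_5]

so the chain groups are C_0 ≅ Z^6, C_1 ≅ Z^12, C_2 ≅ Z^6.

The boundary map ∂_1: C_1 → C_0 is given by ∂[p,q] = [q] − [p]. For instance
  ∂[v_1,v_2] = [v_2] − [v_1].
As a 6×12 matrix over Z this has rank 5, with invariant factors (1,1,1,1,1).

The boundary map ∂_2: C_2 → C_1 acts by ∂[p,q,r] = [q,r] − [p,r] + [p,q]. For instance
  ∂[v_0,v_1,v_2] = [v_1,v_2] − [v_0,v_2] + [v_0,v_1],
  ∂[v_1,v_4,v_5] = [v_4,v_5] − [v_1,v_5] + [v_1,v_4].
The 12×6 boundary matrix has rank 6 and Smith normal form diag(1,1,1,1,1,1).

From H_k ≅ ker(∂_k) / im(∂_{k+1}) we obtain:

  H_2: rank ker ∂_2 − rank ∂_3 = (6 − 6) − 0 = 0, and there is no ∂_3, so H_2 ≅ 0.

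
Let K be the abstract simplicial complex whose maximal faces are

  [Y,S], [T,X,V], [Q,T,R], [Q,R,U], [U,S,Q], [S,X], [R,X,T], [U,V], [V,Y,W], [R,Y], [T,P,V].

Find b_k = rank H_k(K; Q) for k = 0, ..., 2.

We work with the vertex ordering P < Q < R < S < T < U < V < W < X < Y. The simplices of K, each written with vertices in increasing order, are:

  0-simplices (10): P, Q, R, S, T, U, V, W, X, Y
  1-simplices (20): PT, PV, QR, QS, QT, QU, RT, RU, RX, RY, SU, SX, SY, TV, TX, UV, VW, VX, VY, WY
  2-simplices (7): PTV, QRT, QRU, QSU, RTX, TVX, VWY

so the chain groups are C_0 ≅ Z^10, C_1 ≅ Z^20, C_2 ≅ Z^7.

∂_1: C_1 → C_0 maps an edge to its endpoints' difference, ∂[p,q] = q − p.
This gives a 10×20 integer matrix of rank 9; reducing to Smith normal form yields diagonal entries (1,1,1,1,1,1,1,1,1).

Boundary ∂_2: C_2 → C_1 maps a triangle to the signed sum of its edges. For instance
  ∂QSU = SU − QU + QS,
  ∂TVX = VX − TX + TV.
The 20×7 boundary matrix has rank 7 and Smith normal form diag(1,1,1,1,1,1,1).

Computing H_k = (kernel of ∂_k) / (image of ∂_{k+1}):

  H_0: rank C_0 − rank ∂_1 = 10 − 9 = 1, and the invariant factors of ∂_1 are all 1, so H_0 ≅ Z.
  H_1: rank ker ∂_1 − rank ∂_2 = (20 − 9) − 7 = 4, and the invariant factors of ∂_2 are all 1, so H_1 ≅ Z^4.
  H_2: rank ker ∂_2 − rank ∂_3 = (7 − 7) − 0 = 0, and there is no ∂_3, so H_2 ≅ 0.

Hence the Betti numbers are b_0 = 1, b_1 = 4, b_2 = 0.

b_0 = 1, b_1 = 4, b_2 = 0.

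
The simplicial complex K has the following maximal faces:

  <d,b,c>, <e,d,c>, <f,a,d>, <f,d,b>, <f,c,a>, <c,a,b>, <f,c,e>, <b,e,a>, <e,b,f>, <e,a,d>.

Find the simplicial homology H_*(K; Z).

H_0 = Z,  H_1 = Z_2,  H_2 = 0.

Take the total order a < b < c < d < e < f on the vertex set. Then K (dimension 2) consists of the simplices:

  0-simplices (6): a, b, c, d, e, f
  1-simplices (15): ab, ac, ad, ae, af, bc, bd, be, bf, cd, ce, cf, de, df, ef
  2-simplices (10): abc, abe, acf, ade, adf, bcd, bdf, bef, cde, cef

giving chain groups C_0 ≅ Z^6, C_1 ≅ Z^15, C_2 ≅ Z^10.

∂_1: C_1 → C_0 sends each edge [p,q] (with p < q) to q − p.
This gives a 6×15 integer matrix of rank 5; reducing to Smith normal form yields diagonal entries (1,1,1,1,1).

The boundary map ∂_2: C_2 → C_1 acts by ∂[p,q,r] = [q,r] − [p,r] + [p,q]. For instance
  ∂ade = de − ae + ad,
  ∂cde = de − ce + cd.
This gives a 15×10 integer matrix of rank 10; reducing to Smith normal form yields diagonal entries (1,1,1,1,1,1,1,1,1,2).

Computing H_k = (kernel of ∂_k) / (image of ∂_{k+1}):

  H_0: rank C_0 − rank ∂_1 = 6 − 5 = 1, and the invariant factors of ∂_1 are all 1, so H_0 = Z.
  H_1: rank ker ∂_1 − rank ∂_2 = (15 − 5) − 10 = 0, and ∂_2 has invariant factor 2 > 1, so H_1 = Z_2.
  H_2: rank ker ∂_2 − rank ∂_3 = (10 − 10) − 0 = 0, and there is no ∂_3, so H_2 = 0.

(K is a triangulation of the real projective plane RP^2.)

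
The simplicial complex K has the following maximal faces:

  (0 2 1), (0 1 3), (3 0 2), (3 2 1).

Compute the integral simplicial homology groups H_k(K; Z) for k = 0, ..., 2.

K has 4 vertices, 6 edges, 4 triangles.
rank ∂_0 = 0, rank ∂_1 = 3 ⇒ b_0 = 4 − 0 − 3 = 1; all invariant factors of ∂_1 are 1 so no torsion. So H_0 ≅ Z.
rank ∂_1 = 3, rank ∂_2 = 3 ⇒ b_1 = 6 − 3 − 3 = 0; all invariant factors of ∂_2 are 1 so no torsion. So H_1 ≅ 0.
rank ∂_2 = 3, rank ∂_3 = 0 ⇒ b_2 = 4 − 3 − 0 = 1. So H_2 ≅ Z.

H_0 ≅ Z,  H_1 = 0,  H_2 ≅ Z.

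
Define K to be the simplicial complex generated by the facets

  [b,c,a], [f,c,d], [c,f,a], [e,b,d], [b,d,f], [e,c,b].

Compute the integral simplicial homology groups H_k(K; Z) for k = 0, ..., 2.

H_0 = Z,  H_1 = Z,  H_2 = 0.

Take the total order a < b < c < d < e < f on the vertex set. Then K (dimension 2) consists of the simplices:

  0-simplices (6): a, b, c, d, e, f
  1-simplices (12): ab, ac, af, bc, bd, be, bf, cd, ce, cf, de, df
  2-simplices (6): abc, acf, bce, bde, bdf, cdf

so the chain groups are C_0 ≅ Z^6, C_1 ≅ Z^12, C_2 ≅ Z^6.

Boundary ∂_1: C_1 → C_0 maps an edge to its endpoints' difference, ∂[p,q] = q − p.
The resulting 6×12 matrix has rank 5, and its Smith normal form has invariant factors (1,1,1,1,1).

The boundary map ∂_2: C_2 → C_1 sends each 2-simplex [p,q,r] to [q,r] − [p,r] + [p,q]. For instance
  ∂bce = ce − be + bc,
  ∂cdf = df − cf + cd.
The 12×6 boundary matrix has rank 6 and Smith normal form diag(1,1,1,1,1,1).

Computing H_k = (kernel of ∂_k) / (image of ∂_{k+1}):

  H_0: rank C_0 − rank ∂_1 = 6 − 5 = 1, and the invariant factors of ∂_1 are all 1, so H_0 = Z.
  H_1: rank ker ∂_1 − rank ∂_2 = (12 − 5) − 6 = 1, and the invariant factors of ∂_2 are all 1, so H_1 = Z.
  H_2: rank ker ∂_2 − rank ∂_3 = (6 − 6) − 0 = 0, and there is no ∂_3, so H_2 = 0.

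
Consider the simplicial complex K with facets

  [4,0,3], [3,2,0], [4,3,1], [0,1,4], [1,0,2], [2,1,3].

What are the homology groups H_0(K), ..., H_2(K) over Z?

H_0 ≅ Z,  H_1 = 0,  H_2 ≅ Z.

Fix the vertex order 0 < 1 < 2 < 3 < 4 and write every simplex with vertices in increasing order. Then dim K = 2 and the simplices of K are:

  0-simplices (5): [0], [1], [2], [3], [4]
  1-simplices (9): [0,1], [0,2], [0,3], [0,4], [1,2], [1,3], [1,4], [2,3], [3,4]
  2-simplices (6): [0,1,2], [0,1,4], [0,2,3], [0,3,4], [1,2,3], [1,3,4]

Hence C_0 ≅ Z^5, C_1 ≅ Z^9, C_2 ≅ Z^6.

∂_1: C_1 → C_0 sends each edge [p,q] (with p < q) to q − p.
The 5×9 boundary matrix has rank 4 and Smith normal form diag(1,1,1,1).

The boundary map ∂_2: C_2 → C_1 maps a triangle to the signed sum of its edges. For instance
  ∂[0,3,4] = [3,4] − [0,4] + [0,3],
  ∂[0,1,4] = [1,4] − [0,4] + [0,1].
This gives a 9×6 integer matrix of rank 5; reducing to Smith normal form yields diagonal entries (1,1,1,1,1).

Now H_k = ker ∂_k / im ∂_{k+1}, so:

  H_0: rank C_0 − rank ∂_1 = 5 − 4 = 1, and the invariant factors of ∂_1 are all 1, so H_0 ≅ Z.
  H_1: rank ker ∂_1 − rank ∂_2 = (9 − 4) − 5 = 0, and the invariant factors of ∂_2 are all 1, so H_1 ≅ 0.
  H_2: rank ker ∂_2 − rank ∂_3 = (6 − 5) − 0 = 1, and there is no ∂_3, so H_2 ≅ Z.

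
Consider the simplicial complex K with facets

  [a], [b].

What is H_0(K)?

H_0 ≅ Z^2.

K has 2 vertices.
rank ∂_0 = 0, rank ∂_1 = 0 ⇒ b_0 = 2 − 0 − 0 = 2. So H_0 ≅ Z^2.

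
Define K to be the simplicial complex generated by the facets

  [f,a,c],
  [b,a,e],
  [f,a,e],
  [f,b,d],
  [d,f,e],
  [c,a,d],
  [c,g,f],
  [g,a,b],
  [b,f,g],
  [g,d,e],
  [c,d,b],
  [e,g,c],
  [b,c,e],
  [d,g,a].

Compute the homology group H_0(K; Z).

Take the total order a < b < c < d < e < f < g on the vertex set. Then K (dimension 2) consists of the simplices:

  0-simplices (7): a, b, c, d, e, f, g
  1-simplices (21): ab, ac, ad, ae, af, ag, bc, bd, be, bf, bg, cd, ce, cf, cg, de, df, dg, ef, eg, fg
  2-simplices (14): abe, abg, acd, acf, adg, aef, bcd, bce, bdf, bfg, ceg, cfg, def, deg

so the chain groups are C_0 ≅ Z^7, C_1 ≅ Z^21, C_2 ≅ Z^14.

The boundary map ∂_1: C_1 → C_0 is given by ∂[p,q] = [q] − [p].
The 7×21 boundary matrix has rank 6 and Smith normal form diag(1,1,1,1,1,1).

The boundary map ∂_2: C_2 → C_1 maps a triangle to the signed sum of its edges. For instance
  ∂acf = cf − af + ac,
  ∂def = ef − df + de.
The resulting 21×14 matrix has rank 13, and its Smith normal form has invariant factors (1,1,1,1,1,1,1,1,1,1,1,1,1).

Reading off H_k = ker ∂_k / im ∂_{k+1}:

  H_0: rank C_0 − rank ∂_1 = 7 − 6 = 1, and the invariant factors of ∂_1 are all 1, so H_0 ≅ Z.

(K is a triangulation of the torus T^2.)

H_0 = Z.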